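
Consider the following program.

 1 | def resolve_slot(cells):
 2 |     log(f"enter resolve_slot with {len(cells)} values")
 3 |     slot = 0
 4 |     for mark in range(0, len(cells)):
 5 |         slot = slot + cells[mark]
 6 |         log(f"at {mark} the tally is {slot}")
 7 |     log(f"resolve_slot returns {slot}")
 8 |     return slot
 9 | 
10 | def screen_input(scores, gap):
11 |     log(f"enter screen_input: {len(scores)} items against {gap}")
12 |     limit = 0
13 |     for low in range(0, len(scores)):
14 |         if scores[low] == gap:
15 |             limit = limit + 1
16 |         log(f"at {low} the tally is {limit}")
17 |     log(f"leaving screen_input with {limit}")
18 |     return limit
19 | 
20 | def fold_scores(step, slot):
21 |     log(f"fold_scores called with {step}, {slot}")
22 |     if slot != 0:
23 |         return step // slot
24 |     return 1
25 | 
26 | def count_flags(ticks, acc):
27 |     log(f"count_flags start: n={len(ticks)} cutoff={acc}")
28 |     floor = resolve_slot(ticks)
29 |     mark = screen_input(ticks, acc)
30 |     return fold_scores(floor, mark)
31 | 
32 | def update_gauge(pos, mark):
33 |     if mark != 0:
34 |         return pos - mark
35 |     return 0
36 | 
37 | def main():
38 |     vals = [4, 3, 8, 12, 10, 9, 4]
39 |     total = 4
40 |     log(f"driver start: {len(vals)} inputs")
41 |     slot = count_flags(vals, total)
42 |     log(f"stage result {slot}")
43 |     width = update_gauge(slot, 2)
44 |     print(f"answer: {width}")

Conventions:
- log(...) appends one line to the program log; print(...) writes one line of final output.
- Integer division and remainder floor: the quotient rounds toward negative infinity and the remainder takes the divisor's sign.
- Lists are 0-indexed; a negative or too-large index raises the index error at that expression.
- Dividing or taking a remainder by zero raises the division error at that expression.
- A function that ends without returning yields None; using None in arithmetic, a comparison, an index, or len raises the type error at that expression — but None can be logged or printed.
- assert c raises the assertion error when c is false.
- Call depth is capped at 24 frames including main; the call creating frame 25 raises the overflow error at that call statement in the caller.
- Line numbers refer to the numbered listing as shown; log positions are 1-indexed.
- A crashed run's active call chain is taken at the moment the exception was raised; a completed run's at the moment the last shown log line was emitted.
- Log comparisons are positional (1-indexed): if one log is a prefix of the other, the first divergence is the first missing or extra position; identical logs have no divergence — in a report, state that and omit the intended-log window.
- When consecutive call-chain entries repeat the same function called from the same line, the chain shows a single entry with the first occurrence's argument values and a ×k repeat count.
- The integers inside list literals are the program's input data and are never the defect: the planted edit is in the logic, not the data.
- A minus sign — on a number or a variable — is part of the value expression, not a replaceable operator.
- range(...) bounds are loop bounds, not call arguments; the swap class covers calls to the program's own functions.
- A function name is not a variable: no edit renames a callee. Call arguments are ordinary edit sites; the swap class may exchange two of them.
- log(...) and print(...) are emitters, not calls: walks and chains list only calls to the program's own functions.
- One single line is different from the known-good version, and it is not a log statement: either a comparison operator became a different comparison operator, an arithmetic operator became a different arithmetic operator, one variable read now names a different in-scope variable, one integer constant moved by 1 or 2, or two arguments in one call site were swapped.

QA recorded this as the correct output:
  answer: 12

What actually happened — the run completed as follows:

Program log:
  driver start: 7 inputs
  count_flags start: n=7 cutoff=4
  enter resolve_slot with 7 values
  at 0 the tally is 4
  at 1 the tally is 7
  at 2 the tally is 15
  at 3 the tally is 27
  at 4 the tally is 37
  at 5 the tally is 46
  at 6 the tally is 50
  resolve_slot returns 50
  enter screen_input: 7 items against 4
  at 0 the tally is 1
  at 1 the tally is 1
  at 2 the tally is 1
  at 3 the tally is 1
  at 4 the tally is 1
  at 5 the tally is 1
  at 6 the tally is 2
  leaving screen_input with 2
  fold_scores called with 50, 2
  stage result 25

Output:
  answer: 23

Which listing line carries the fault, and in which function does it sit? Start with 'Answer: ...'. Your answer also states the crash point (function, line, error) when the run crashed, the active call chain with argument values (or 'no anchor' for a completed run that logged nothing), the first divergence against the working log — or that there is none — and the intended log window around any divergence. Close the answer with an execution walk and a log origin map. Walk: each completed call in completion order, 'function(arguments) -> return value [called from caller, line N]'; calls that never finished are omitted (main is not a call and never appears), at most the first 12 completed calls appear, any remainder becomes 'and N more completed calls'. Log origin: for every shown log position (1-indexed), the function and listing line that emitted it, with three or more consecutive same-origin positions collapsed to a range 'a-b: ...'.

Answer: the defect is in update_gauge at line 34.
Key observation: Nothing in the log betrays the bug — only the output does.
Call chain: main.
First divergence: there is none — every log position agrees.
Execution walk:
  resolve_slot([4, 3, 8, 12, 10, 9, 4]) -> 50  [called from count_flags, line 28]
  screen_input([4, 3, 8, 12, 10, 9, 4], 4) -> 2  [called from count_flags, line 29]
  fold_scores(50, 2) -> 25  [called from count_flags, line 30]
  count_flags([4, 3, 8, 12, 10, 9, 4], 4) -> 25  [called from main, line 41]
  update_gauge(25, 2) -> 23  [called from main, line 43]
Log origin:
  1 — main, line 40
  2 — count_flags, line 27
  3 — resolve_slot, line 2
  4-10 — resolve_slot, line 6
  11 — resolve_slot, line 7
  12 — screen_input, line 11
  13-19 — screen_input, line 16
  20 — screen_input, line 17
  21 — fold_scores, line 21
  22 — main, line 42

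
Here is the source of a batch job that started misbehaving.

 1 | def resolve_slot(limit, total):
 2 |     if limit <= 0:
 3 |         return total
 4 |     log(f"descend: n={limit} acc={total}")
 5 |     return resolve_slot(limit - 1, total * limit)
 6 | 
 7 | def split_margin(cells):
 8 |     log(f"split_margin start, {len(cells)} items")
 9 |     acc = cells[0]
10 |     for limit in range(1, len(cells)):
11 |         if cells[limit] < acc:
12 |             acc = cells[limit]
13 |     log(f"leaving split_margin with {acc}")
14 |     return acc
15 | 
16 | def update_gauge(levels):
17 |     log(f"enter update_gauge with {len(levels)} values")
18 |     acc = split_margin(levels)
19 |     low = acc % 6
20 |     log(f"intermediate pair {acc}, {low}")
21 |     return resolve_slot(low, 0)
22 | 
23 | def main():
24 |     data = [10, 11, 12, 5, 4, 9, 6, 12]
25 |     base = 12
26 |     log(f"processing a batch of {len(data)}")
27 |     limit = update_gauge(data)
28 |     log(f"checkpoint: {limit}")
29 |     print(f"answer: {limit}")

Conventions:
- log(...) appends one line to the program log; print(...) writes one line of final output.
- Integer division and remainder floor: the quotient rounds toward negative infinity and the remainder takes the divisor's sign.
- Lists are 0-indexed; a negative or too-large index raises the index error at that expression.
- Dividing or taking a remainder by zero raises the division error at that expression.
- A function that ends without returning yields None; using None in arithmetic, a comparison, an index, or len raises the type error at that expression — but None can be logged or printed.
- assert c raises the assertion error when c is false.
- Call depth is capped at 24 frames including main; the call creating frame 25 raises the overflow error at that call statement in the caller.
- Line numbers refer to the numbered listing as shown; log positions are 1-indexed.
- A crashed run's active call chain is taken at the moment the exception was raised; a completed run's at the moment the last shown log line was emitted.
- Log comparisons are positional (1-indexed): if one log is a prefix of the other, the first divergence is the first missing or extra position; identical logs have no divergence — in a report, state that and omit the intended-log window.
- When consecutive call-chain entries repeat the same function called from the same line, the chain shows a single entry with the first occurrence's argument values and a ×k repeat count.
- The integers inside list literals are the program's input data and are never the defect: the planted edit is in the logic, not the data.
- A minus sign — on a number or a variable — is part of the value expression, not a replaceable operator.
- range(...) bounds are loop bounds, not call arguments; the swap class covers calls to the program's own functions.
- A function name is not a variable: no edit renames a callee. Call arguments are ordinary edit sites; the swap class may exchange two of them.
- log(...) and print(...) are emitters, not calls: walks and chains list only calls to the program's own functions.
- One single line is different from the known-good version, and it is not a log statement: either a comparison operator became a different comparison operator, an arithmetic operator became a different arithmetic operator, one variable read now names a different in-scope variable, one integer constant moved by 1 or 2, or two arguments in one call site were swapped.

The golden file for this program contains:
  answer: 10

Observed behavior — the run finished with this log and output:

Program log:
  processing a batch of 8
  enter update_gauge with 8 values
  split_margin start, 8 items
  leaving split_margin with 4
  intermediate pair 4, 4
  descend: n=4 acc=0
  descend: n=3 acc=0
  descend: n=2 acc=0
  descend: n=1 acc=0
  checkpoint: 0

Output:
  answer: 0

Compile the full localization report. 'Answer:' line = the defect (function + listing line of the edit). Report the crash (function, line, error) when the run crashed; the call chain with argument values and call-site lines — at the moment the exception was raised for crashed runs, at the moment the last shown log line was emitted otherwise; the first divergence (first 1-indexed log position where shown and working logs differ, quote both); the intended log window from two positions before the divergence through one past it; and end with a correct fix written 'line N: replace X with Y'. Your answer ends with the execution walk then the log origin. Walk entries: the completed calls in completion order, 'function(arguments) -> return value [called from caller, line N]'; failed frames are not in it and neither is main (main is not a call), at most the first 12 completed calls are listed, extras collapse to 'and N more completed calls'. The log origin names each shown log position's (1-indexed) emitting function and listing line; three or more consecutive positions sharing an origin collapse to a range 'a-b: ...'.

Answer: the defect is in resolve_slot at line 5.
Key observation: Everything matches until log position 7, which reads 'descend: n=3 acc=0' in place of 'descend: n=3 acc=4'.
Call chain: main.
First divergence: position 7 — the shown line 'descend: n=3 acc=0' should read 'descend: n=3 acc=4'.
Intended log window:
  5: intermediate pair 4, 4
  6: descend: n=4 acc=0
  7: descend: n=3 acc=4
  8: descend: n=2 acc=7
Execution walk:
  split_margin([10, 11, 12, 5, 4, 9, 6, 12]) -> 4  [called from update_gauge, line 18]
  resolve_slot(0, 0) -> 0  [called from resolve_slot, line 5]
  resolve_slot(1, 0) -> 0  [called from resolve_slot, line 5]
  resolve_slot(2, 0) -> 0  [called from resolve_slot, line 5]
  resolve_slot(3, 0) -> 0  [called from resolve_slot, line 5]
  resolve_slot(4, 0) -> 0  [called from update_gauge, line 21]
  update_gauge([10, 11, 12, 5, 4, 9, 6, 12]) -> 0  [called from main, line 27]
Log line origins:
  1 — main, line 26
  2 — update_gauge, line 17
  3 — split_margin, line 8
  4 — split_margin, line 13
  5 — update_gauge, line 20
  6-9 — resolve_slot, line 4
  10 — main, line 28
A correct fix: line 5: replace `*` with `+`.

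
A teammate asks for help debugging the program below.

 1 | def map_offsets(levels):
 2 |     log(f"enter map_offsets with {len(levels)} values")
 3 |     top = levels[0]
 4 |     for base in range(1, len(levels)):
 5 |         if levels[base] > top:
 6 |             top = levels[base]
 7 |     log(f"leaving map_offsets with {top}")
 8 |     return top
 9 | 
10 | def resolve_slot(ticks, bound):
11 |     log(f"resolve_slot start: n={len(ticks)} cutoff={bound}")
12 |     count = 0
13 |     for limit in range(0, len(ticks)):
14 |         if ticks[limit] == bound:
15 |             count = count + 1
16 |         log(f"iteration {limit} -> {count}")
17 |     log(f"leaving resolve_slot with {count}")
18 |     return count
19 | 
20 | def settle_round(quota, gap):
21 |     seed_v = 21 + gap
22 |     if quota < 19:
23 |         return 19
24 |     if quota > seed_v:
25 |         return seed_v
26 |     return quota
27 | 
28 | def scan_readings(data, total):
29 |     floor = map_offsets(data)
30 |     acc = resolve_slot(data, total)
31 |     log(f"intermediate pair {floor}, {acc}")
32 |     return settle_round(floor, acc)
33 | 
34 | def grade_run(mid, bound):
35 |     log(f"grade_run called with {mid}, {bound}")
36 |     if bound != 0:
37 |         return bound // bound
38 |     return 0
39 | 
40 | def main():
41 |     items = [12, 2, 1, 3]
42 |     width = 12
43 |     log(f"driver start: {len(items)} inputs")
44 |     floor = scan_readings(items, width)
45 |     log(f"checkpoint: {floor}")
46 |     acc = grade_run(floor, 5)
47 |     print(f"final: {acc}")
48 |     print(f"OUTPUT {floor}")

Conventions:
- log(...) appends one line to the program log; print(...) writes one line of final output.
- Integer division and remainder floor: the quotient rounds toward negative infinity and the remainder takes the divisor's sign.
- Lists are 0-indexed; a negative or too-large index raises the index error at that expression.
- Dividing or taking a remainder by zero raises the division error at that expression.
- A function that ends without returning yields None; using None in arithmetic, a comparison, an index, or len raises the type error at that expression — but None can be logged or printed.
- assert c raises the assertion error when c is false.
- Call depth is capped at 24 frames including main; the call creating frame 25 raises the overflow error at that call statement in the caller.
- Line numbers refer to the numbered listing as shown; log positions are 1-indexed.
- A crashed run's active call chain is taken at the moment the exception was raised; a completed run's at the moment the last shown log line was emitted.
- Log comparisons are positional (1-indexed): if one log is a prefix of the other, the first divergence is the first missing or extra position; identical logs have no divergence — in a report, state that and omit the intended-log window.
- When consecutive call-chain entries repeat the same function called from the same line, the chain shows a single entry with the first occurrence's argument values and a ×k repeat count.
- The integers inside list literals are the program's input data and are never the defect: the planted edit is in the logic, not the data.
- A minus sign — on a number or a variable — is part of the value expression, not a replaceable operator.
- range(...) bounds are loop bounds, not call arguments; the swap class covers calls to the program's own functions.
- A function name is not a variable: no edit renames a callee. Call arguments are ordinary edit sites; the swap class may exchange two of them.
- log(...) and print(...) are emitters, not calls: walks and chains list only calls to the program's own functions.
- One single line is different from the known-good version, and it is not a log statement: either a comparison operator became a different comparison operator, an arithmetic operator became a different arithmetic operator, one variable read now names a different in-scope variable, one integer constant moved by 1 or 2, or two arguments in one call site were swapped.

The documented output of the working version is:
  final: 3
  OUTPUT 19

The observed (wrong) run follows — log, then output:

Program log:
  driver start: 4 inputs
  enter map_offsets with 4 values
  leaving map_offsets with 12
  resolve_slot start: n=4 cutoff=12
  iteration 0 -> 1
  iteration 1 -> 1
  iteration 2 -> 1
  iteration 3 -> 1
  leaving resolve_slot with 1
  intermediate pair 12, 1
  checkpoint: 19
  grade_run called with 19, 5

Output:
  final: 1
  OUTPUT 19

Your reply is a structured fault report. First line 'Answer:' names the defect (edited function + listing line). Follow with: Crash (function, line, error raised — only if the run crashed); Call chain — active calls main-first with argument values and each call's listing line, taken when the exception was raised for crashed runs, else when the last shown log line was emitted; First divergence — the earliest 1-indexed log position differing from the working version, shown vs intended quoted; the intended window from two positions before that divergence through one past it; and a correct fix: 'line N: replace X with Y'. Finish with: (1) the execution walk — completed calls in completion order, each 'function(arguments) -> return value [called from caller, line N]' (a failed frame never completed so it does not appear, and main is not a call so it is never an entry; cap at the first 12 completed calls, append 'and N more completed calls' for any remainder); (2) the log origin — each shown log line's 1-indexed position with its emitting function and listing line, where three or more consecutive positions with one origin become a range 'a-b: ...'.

Answer: the defect is in grade_run at line 37.
Core observation: The logs agree in full; only the final output differs.
Call chain: main -> grade_run(19, 5) (called at line 46).
First divergence: there is none — every log position agrees.
Execution walk:
  map_offsets([12, 2, 1, 3]) -> 12  [called from scan_readings, line 29]
  resolve_slot([12, 2, 1, 3], 12) -> 1  [called from scan_readings, line 30]
  settle_round(12, 1) -> 19  [called from scan_readings, line 32]
  scan_readings([12, 2, 1, 3], 12) -> 19  [called from main, line 44]
  grade_run(19, 5) -> 1  [called from main, line 46]
Log origins:
  1: from main, line 43
  2: from map_offsets, line 2
  3: from map_offsets, line 7
  4: from resolve_slot, line 11
  5-8: from resolve_slot, line 16
  9: from resolve_slot, line 17
  10: from scan_readings, line 31
  11: from main, line 45
  12: from grade_run, line 35
A correct fix: line 37: replace `bound // bound` with `mid // bound`.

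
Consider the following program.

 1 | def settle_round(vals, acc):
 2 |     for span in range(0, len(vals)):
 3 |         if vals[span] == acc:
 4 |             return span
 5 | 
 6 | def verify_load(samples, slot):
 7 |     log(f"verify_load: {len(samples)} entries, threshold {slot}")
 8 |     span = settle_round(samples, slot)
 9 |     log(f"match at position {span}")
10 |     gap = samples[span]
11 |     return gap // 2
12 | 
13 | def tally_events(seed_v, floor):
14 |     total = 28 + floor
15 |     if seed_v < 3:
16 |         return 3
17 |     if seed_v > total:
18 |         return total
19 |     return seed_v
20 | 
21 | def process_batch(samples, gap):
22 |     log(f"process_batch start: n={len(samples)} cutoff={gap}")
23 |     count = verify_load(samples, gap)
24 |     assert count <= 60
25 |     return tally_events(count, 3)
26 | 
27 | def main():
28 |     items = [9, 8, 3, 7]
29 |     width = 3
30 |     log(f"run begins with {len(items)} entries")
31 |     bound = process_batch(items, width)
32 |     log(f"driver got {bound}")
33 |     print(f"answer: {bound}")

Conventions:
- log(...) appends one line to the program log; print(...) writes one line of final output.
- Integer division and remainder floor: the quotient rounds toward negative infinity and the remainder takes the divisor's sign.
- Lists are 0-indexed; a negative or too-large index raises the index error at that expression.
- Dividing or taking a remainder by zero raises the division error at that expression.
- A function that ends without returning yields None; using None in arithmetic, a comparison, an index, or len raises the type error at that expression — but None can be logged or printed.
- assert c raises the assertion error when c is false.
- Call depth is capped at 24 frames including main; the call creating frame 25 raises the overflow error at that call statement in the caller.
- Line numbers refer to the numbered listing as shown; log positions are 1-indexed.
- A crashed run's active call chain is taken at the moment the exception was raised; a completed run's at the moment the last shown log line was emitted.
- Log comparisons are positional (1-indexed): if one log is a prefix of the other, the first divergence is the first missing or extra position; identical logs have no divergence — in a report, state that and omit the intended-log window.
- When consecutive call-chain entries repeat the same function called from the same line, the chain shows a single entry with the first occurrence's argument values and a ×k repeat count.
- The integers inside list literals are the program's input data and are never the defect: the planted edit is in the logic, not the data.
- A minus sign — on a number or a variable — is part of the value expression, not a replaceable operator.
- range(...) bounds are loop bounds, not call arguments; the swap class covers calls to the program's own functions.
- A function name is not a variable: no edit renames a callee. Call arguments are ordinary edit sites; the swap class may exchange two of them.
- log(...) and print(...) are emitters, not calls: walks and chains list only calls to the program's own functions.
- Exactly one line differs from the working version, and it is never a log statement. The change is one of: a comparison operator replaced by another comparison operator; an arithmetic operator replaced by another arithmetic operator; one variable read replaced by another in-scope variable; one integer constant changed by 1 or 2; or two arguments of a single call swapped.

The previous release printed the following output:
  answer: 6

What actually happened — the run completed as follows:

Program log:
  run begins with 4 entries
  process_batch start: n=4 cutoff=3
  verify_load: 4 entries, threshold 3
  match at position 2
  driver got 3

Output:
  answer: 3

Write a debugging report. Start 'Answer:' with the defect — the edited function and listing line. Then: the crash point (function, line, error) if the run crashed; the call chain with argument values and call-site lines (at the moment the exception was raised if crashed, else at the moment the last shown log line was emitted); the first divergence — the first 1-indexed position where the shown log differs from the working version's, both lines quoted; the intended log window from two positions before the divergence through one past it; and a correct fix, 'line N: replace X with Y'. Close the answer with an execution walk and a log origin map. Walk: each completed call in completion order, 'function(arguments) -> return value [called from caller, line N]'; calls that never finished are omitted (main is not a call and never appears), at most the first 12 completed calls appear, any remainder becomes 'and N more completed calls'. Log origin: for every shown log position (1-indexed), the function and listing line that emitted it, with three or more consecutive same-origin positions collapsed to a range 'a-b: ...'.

Answer: the defect is in verify_load at line 11.
The tell: Everything matches until log position 5, which reads 'driver got 3' in place of 'driver got 6'.
Call chain: main.
First divergence: position 5; shown 'driver got 3' vs intended 'driver got 6'.
Intended log window:
  3: verify_load: 4 entries, threshold 3
  4: match at position 2
  5: driver got 6
Execution walk:
  settle_round([9, 8, 3, 7], 3) -> 2  [called from verify_load, line 8]
  verify_load([9, 8, 3, 7], 3) -> 1  [called from process_batch, line 23]
  tally_events(1, 3) -> 3  [called from process_batch, line 25]
  process_batch([9, 8, 3, 7], 3) -> 3  [called from main, line 31]
Log origins:
  1: logged in main at line 30
  2: logged in process_batch at line 22
  3: logged in verify_load at line 7
  4: logged in verify_load at line 9
  5: logged in main at line 32
A correct fix: line 11: replace `//` with `*`.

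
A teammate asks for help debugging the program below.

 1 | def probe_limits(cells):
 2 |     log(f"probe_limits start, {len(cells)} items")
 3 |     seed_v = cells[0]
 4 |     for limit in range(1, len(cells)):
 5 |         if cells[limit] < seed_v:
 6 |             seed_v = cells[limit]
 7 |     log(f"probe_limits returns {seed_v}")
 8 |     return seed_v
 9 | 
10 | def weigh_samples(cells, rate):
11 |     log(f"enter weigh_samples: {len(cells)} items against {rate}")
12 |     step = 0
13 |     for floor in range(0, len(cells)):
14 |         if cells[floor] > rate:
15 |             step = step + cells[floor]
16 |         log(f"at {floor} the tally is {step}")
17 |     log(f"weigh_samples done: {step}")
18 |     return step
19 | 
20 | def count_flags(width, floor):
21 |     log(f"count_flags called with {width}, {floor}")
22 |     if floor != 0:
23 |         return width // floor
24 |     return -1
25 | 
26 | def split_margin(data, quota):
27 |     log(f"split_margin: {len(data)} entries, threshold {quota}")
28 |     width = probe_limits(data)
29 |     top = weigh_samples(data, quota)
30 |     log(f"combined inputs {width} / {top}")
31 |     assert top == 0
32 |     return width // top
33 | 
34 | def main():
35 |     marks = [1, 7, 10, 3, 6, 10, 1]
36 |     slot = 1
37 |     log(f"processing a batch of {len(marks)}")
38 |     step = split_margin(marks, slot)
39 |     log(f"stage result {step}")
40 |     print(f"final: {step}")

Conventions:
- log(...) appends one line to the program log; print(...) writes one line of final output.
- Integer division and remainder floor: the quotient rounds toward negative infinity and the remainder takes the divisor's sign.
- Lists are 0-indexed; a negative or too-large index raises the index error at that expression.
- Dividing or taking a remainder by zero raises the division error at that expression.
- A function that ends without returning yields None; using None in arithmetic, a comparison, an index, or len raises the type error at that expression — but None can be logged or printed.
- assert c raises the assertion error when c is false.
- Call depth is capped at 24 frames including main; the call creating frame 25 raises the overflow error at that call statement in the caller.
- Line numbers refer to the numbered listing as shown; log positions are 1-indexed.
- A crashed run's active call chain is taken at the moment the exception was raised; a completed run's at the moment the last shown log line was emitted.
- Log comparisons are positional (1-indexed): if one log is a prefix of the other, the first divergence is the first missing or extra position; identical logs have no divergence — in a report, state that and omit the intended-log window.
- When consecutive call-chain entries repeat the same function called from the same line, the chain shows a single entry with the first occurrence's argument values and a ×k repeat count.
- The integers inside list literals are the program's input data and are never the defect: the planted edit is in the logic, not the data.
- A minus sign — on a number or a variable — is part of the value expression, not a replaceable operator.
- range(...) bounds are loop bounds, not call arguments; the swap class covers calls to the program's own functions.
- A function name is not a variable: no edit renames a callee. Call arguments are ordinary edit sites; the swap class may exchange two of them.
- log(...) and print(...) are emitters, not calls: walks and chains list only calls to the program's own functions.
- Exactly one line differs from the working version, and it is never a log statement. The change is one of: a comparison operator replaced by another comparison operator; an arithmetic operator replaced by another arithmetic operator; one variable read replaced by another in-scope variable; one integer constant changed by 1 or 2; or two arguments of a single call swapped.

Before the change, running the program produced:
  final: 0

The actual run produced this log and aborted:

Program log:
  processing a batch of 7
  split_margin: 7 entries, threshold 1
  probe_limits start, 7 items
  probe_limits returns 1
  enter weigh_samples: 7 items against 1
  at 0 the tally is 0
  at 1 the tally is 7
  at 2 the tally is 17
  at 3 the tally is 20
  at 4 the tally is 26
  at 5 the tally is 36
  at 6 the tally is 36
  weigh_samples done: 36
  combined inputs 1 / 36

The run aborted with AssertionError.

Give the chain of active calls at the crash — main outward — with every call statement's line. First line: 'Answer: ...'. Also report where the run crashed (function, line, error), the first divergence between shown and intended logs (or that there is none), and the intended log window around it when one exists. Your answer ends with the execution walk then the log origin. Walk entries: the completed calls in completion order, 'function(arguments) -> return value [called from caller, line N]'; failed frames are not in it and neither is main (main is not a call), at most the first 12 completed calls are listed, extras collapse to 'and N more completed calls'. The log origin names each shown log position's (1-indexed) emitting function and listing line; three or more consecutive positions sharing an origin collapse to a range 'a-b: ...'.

Answer: main -> split_margin (called at line 38).
Core observation: The shown log is a 14-line prefix of the intended one, whose next entry is 'stage result 0'.
Crash: split_margin, line 31, AssertionError.
First divergence: position 15; the shown log stops at 14 lines while the working version next logs 'stage result 0'.
Intended log window:
  13: weigh_samples done: 36
  14: combined inputs 1 / 36
  15: stage result 0
Execution walk:
  probe_limits([1, 7, 10, 3, 6, 10, 1]) -> 1  [called from split_margin, line 28]
  weigh_samples([1, 7, 10, 3, 6, 10, 1], 1) -> 36  [called from split_margin, line 29]
Log origins:
  1: emitted by main (line 37)
  2: emitted by split_margin (line 27)
  3: emitted by probe_limits (line 2)
  4: emitted by probe_limits (line 7)
  5: emitted by weigh_samples (line 11)
  6-12: emitted by weigh_samples (line 16)
  13: emitted by weigh_samples (line 17)
  14: emitted by split_margin (line 30)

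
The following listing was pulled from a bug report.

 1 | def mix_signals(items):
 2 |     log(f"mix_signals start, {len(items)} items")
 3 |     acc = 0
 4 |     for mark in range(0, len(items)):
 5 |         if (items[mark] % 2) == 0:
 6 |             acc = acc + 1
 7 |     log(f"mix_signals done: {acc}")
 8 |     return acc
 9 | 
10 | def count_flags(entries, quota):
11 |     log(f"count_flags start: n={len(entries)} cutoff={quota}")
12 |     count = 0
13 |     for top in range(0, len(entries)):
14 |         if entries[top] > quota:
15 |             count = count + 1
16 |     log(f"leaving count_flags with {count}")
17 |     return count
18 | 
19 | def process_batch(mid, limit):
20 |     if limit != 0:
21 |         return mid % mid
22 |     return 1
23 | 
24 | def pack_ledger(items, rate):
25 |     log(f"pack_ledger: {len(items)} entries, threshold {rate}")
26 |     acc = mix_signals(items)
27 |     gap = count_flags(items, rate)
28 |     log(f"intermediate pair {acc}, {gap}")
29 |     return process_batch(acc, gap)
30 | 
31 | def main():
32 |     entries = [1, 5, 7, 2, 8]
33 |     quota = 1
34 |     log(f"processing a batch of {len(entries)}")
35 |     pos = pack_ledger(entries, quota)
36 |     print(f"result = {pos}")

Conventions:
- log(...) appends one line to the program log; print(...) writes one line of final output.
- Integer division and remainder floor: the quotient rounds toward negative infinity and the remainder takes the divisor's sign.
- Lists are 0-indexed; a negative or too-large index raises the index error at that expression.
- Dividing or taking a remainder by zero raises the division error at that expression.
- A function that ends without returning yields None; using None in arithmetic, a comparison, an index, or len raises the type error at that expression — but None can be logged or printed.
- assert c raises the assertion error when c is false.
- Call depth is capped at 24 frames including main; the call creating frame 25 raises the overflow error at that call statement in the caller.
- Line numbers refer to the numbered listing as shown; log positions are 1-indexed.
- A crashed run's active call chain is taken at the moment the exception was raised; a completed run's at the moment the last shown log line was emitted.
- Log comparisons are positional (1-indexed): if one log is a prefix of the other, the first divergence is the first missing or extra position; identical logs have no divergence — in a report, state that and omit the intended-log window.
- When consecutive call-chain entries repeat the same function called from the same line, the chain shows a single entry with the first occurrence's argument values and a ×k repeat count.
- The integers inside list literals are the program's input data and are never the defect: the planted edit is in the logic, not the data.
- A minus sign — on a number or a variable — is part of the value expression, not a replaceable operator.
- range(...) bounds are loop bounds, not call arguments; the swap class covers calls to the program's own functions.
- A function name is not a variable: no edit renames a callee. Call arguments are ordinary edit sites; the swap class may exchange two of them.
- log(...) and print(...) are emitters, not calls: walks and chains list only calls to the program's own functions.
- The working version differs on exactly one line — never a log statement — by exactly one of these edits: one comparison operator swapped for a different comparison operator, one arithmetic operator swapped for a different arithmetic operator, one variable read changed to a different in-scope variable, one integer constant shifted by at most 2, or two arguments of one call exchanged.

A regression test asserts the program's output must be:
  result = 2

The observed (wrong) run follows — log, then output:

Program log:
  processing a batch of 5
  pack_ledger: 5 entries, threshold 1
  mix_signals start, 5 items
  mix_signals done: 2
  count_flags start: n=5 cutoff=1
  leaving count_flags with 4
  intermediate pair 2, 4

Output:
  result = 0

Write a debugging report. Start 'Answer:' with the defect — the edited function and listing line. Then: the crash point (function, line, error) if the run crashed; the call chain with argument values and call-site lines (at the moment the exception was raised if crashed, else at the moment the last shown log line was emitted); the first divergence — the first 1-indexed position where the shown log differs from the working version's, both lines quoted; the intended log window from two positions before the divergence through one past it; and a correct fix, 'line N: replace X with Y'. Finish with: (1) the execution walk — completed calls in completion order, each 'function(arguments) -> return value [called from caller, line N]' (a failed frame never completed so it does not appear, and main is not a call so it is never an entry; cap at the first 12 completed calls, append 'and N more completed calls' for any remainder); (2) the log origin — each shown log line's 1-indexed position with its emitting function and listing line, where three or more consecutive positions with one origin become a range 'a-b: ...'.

Answer: the defect is in process_batch at line 21.
The tell: No log line changed; the fault shows up purely in the output.
Call chain: main -> pack_ledger([1, 5, 7, 2, 8], 1) (called at line 35).
First divergence: there is none — every log position agrees.
Execution walk:
  mix_signals([1, 5, 7, 2, 8]) -> 2  [called from pack_ledger, line 26]
  count_flags([1, 5, 7, 2, 8], 1) -> 4  [called from pack_ledger, line 27]
  process_batch(2, 4) -> 0  [called from pack_ledger, line 29]
  pack_ledger([1, 5, 7, 2, 8], 1) -> 0  [called from main, line 35]
Log origin:
  1: logged in main at line 34
  2: logged in pack_ledger at line 25
  3: logged in mix_signals at line 2
  4: logged in mix_signals at line 7
  5: logged in count_flags at line 11
  6: logged in count_flags at line 16
  7: logged in pack_ledger at line 28
A correct fix: line 21: replace `mid % mid` with `mid % limit`.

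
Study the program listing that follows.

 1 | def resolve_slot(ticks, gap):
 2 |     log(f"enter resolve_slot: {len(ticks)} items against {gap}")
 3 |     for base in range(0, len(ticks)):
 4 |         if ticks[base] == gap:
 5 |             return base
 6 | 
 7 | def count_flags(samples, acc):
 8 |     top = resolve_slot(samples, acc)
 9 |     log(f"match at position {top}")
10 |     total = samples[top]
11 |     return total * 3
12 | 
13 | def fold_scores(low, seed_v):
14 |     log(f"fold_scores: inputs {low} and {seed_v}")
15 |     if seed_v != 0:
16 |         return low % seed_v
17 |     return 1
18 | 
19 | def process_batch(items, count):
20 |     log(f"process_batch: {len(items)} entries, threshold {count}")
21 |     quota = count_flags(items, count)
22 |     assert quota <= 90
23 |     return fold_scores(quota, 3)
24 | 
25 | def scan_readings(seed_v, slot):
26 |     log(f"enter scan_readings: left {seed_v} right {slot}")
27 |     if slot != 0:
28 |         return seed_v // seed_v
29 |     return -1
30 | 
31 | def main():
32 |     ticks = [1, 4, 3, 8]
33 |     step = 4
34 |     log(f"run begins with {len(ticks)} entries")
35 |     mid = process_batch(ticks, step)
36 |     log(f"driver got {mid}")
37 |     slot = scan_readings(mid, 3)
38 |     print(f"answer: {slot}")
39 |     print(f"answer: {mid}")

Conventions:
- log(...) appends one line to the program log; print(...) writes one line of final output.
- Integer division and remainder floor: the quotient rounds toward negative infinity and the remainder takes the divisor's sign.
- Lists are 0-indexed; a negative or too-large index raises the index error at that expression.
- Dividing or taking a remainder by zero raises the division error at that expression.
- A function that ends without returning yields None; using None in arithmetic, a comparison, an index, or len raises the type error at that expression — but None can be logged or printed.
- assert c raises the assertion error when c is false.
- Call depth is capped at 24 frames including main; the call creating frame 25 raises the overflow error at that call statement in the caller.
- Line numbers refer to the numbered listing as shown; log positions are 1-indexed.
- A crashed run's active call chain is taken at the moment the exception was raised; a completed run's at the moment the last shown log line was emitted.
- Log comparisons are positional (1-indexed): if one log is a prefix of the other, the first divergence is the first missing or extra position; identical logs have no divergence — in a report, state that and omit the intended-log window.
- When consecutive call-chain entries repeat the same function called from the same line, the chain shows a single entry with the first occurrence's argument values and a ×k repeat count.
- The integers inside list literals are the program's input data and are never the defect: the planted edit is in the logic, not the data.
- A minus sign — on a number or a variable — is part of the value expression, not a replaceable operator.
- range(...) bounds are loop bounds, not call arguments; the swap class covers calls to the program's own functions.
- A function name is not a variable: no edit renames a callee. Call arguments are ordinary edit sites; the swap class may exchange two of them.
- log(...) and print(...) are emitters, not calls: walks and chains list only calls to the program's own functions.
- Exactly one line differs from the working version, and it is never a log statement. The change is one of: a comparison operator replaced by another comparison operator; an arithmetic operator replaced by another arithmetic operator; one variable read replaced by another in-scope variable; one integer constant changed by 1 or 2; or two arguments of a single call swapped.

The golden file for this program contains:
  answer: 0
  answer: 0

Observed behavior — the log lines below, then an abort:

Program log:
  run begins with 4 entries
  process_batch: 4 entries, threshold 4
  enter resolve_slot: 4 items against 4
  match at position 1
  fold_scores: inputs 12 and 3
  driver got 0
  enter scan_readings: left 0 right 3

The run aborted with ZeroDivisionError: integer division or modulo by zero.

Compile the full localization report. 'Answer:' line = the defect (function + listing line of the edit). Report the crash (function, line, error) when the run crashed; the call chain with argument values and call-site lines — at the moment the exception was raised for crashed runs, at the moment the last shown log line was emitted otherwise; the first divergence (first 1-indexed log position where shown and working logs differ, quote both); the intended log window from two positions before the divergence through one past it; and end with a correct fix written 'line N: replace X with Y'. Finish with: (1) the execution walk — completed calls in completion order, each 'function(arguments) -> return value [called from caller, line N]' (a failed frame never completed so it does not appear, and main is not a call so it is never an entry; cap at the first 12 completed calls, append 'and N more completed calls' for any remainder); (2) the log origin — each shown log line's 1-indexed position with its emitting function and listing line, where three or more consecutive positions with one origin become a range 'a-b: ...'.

Answer: the defect is in scan_readings at line 28.
The tell: The logs agree in full; the defect surfaces as the crash itself.
Crash: scan_readings, line 28, ZeroDivisionError.
Call chain: main -> scan_readings(0, 3) (called at line 37).
First divergence: none (the log streams are identical).
Execution walk:
  resolve_slot([1, 4, 3, 8], 4) -> 1  [called from count_flags, line 8]
  count_flags([1, 4, 3, 8], 4) -> 12  [called from process_batch, line 21]
  fold_scores(12, 3) -> 0  [called from process_batch, line 23]
  process_batch([1, 4, 3, 8], 4) -> 0  [called from main, line 35]
Log origins:
  1: logged in main at line 34
  2: logged in process_batch at line 20
  3: logged in resolve_slot at line 2
  4: logged in count_flags at line 9
  5: logged in fold_scores at line 14
  6: logged in main at line 36
  7: logged in scan_readings at line 26
A correct fix: line 28: replace `seed_v // seed_v` with `seed_v // slot`.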